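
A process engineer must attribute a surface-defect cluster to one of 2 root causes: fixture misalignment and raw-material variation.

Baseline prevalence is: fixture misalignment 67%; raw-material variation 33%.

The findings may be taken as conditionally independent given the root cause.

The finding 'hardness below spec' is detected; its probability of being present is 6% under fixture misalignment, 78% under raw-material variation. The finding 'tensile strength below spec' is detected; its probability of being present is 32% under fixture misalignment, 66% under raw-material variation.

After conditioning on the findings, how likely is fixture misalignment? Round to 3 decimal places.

By Bayes' rule with conditional independence, the unnormalized weight for each hypothesis is prior × ∏ likelihoods:
  fixture misalignment: 0.67 × 0.06 × 0.32 = 0.012864
  raw-material variation: 0.33 × 0.78 × 0.66 = 0.16988
Normalizing constant Z = 0.012864 + 0.16988 = 0.18275.
P(fixture misalignment | evidence) = 0.012864 / 0.18275 ≈ 0.070.

0.070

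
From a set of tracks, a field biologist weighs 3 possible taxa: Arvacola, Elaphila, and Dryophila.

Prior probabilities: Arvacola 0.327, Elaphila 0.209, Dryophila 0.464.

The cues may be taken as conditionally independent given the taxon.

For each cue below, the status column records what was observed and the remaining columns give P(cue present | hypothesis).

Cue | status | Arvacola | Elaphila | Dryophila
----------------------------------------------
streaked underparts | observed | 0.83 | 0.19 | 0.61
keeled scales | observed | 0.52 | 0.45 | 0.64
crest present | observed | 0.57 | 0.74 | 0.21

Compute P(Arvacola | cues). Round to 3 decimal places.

0.611

For each hypothesis, the unnormalized posterior weight is prior × product of the cue likelihoods:
  Arvacola: 0.327 × 0.83 × 0.52 × 0.57 = 0.080446
  Elaphila: 0.209 × 0.19 × 0.45 × 0.74 = 0.013223
  Dryophila: 0.464 × 0.61 × 0.64 × 0.21 = 0.038041
The unnormalized weights sum to 0.13171.
P(Arvacola | evidence) = 0.080446 / 0.13171 ≈ 0.611.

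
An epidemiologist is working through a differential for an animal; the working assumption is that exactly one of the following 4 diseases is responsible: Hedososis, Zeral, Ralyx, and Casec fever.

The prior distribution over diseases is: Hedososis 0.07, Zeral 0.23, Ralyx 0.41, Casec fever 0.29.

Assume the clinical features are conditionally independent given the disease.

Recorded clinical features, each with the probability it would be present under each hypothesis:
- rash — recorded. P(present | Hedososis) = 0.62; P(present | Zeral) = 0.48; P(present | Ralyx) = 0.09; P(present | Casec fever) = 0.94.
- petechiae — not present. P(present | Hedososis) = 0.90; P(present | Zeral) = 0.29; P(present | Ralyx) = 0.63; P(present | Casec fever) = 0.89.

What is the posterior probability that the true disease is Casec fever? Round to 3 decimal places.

Multiply each prior by the joint likelihood of the clinical feature pattern (using 1 − P(present | H) for each absent clinical feature):
  Hedososis: 0.07 × 0.62 × (1 − 0.90) = 0.00434
  Zeral: 0.23 × 0.48 × (1 − 0.29) = 0.078384
  Ralyx: 0.41 × 0.09 × (1 − 0.63) = 0.013653
  Casec fever: 0.29 × 0.94 × (1 − 0.89) = 0.029986
Normalizing constant Z = 0.00434 + 0.078384 + 0.013653 + 0.029986 = 0.12636.
P(Casec fever | evidence) = 0.029986 / 0.12636 ≈ 0.237.

0.237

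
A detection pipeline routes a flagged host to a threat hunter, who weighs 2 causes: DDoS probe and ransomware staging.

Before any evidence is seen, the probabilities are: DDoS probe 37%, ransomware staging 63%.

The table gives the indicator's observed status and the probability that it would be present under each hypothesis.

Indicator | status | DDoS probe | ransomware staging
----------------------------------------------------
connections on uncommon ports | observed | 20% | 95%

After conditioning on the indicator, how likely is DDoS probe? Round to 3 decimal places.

0.110

For each hypothesis, the unnormalized posterior weight is prior × likelihood:
  DDoS probe: 0.37 × 0.20 = 0.074
  ransomware staging: 0.63 × 0.95 = 0.5985
Normalizing constant Z = 0.074 + 0.5985 = 0.6725.
P(DDoS probe | evidence) = 0.074 / 0.6725 ≈ 0.110.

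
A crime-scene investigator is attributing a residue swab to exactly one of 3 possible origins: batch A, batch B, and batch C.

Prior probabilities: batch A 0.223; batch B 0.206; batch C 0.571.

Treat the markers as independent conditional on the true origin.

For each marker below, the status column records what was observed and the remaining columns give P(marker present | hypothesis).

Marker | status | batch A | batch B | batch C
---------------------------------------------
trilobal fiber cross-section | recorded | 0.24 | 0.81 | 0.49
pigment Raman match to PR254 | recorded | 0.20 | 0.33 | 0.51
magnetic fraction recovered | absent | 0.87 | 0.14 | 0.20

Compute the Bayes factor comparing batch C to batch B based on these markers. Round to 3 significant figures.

The Bayes factor is the ratio of the joint likelihoods of the marker pattern under the two hypotheses (using 1 − P(present | H) for each absent marker).
  batch C: 0.49 × 0.51 × (1 − 0.20) = 0.19992
  batch B: 0.81 × 0.33 × (1 − 0.14) = 0.22988
Bayes factor = 0.19992 / 0.22988 ≈ 0.870

0.870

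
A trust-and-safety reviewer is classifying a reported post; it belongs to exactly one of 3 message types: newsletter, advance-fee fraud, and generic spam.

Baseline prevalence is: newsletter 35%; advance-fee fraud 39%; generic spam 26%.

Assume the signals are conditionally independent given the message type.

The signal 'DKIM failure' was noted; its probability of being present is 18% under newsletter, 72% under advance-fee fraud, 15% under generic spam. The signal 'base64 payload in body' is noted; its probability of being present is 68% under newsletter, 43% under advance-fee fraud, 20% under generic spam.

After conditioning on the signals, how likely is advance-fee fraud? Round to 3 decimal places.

For each hypothesis, the unnormalized posterior weight is prior × product of the signal likelihoods:
  newsletter: 0.35 × 0.18 × 0.68 = 0.04284
  advance-fee fraud: 0.39 × 0.72 × 0.43 = 0.12074
  generic spam: 0.26 × 0.15 × 0.20 = 0.0078
The unnormalized weights sum to 0.17138.
P(advance-fee fraud | evidence) = 0.12074 / 0.17138 ≈ 0.705.

0.705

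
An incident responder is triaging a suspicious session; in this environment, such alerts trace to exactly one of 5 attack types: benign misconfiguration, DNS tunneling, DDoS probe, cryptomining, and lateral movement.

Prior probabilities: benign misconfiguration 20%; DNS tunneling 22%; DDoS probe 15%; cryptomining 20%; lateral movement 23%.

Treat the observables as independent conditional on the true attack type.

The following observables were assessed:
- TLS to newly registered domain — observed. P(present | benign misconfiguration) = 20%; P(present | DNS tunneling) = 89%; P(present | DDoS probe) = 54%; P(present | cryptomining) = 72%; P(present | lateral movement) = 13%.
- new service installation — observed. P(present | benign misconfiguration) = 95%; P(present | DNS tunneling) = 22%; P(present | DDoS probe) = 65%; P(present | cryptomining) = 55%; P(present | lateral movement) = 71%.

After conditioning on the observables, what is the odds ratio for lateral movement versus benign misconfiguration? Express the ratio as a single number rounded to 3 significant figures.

0.559

The normalizing constant cancels in an odds ratio, so compute prior × likelihood for the two hypotheses only:
  lateral movement: 0.23 × 0.13 × 0.71 = 0.021229
  benign misconfiguration: 0.20 × 0.20 × 0.95 = 0.038
Odds(lateral movement : benign misconfiguration) = 0.021229 / 0.038 ≈ 0.559.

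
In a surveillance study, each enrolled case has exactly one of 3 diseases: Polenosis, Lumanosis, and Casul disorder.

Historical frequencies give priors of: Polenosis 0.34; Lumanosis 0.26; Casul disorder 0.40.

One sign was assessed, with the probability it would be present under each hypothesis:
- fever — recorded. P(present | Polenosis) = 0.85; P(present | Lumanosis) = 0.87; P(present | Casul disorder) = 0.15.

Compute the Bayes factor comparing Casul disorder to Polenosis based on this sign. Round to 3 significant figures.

Likelihood of this sign under each hypothesis:
  Casul disorder: 0.15
  Polenosis: 0.85
Bayes factor = 0.15 / 0.85 ≈ 0.176

0.176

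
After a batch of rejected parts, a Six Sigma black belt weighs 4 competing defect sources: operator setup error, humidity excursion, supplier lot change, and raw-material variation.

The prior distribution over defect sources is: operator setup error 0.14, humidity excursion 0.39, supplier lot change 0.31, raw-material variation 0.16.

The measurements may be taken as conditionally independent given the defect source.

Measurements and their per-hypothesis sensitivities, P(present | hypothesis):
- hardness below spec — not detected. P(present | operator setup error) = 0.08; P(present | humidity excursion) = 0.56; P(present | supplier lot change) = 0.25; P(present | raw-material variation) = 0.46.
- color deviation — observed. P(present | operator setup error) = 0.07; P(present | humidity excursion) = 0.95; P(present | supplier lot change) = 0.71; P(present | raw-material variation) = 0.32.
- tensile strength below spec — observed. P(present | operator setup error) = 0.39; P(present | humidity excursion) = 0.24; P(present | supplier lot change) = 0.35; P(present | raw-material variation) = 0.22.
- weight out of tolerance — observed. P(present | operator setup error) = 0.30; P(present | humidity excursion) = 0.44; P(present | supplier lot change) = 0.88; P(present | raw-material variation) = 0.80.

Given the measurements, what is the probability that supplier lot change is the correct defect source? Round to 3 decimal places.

0.687

For each hypothesis, the unnormalized posterior weight is prior × product of the measurement likelihoods (using 1 − P(present | H) for each absent measurement):
  operator setup error: 0.14 × (1 − 0.08) × 0.07 × 0.39 × 0.30 = 0.0010549
  humidity excursion: 0.39 × (1 − 0.56) × 0.95 × 0.24 × 0.44 = 0.017215
  supplier lot change: 0.31 × (1 − 0.25) × 0.71 × 0.35 × 0.88 = 0.050843
  raw-material variation: 0.16 × (1 − 0.46) × 0.32 × 0.22 × 0.80 = 0.004866
The unnormalized weights sum to 0.073979.
P(supplier lot change | evidence) = 0.050843 / 0.073979 ≈ 0.687.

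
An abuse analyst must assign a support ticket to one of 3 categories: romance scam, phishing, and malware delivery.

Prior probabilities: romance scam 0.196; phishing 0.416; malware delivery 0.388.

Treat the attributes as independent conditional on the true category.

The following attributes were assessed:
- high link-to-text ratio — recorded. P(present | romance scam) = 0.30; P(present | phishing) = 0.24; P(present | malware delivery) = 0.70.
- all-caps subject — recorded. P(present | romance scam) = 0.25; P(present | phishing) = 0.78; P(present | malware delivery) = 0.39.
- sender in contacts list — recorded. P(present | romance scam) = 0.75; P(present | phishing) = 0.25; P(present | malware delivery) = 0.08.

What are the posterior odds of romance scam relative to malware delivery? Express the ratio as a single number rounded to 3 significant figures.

The normalizing constant cancels in an odds ratio, so compute prior × likelihood for the two hypotheses only:
  romance scam: 0.196 × 0.30 × 0.25 × 0.75 = 0.011025
  malware delivery: 0.388 × 0.70 × 0.39 × 0.08 = 0.0084739
Posterior odds = 0.011025 / 0.0084739 ≈ 1.30.

1.30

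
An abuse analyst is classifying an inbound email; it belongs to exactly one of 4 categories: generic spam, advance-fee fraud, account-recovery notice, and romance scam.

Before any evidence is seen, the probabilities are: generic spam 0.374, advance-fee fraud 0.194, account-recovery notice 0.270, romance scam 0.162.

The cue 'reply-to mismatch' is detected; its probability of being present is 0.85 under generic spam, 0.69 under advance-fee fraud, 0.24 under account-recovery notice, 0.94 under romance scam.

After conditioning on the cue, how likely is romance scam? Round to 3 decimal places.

For each hypothesis, the unnormalized posterior weight is prior × likelihood:
  generic spam: 0.374 × 0.85 = 0.3179
  advance-fee fraud: 0.194 × 0.69 = 0.13386
  account-recovery notice: 0.270 × 0.24 = 0.0648
  romance scam: 0.162 × 0.94 = 0.15228
Marginal likelihood of the evidence = 0.66884.
P(romance scam | evidence) = 0.15228 / 0.66884 ≈ 0.228.

0.228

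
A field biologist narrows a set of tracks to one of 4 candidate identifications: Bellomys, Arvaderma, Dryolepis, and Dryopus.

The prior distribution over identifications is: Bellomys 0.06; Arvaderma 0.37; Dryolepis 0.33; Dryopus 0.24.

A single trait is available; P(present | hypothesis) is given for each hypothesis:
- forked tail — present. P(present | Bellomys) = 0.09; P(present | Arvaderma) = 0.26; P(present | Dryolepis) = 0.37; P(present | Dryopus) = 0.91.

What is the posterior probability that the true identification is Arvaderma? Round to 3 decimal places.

0.218

By Bayes' rule, the unnormalized weight for each hypothesis is prior × likelihood:
  Bellomys: 0.06 × 0.09 = 0.0054
  Arvaderma: 0.37 × 0.26 = 0.0962
  Dryolepis: 0.33 × 0.37 = 0.1221
  Dryopus: 0.24 × 0.91 = 0.2184
The unnormalized weights sum to 0.4421.
P(Arvaderma | evidence) = 0.0962 / 0.4421 ≈ 0.218.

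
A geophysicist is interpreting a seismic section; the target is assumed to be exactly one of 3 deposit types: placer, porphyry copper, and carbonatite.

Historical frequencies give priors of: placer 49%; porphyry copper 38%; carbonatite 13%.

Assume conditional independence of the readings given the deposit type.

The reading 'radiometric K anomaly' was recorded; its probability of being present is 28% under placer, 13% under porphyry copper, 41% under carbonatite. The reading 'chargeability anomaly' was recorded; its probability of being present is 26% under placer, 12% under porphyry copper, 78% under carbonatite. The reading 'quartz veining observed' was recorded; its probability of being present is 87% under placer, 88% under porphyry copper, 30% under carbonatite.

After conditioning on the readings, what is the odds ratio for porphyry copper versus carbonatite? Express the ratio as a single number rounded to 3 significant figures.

0.418

The normalizing constant cancels in an odds ratio, so compute prior × likelihood for the two hypotheses only:
  porphyry copper: 0.38 × 0.13 × 0.12 × 0.88 = 0.0052166
  carbonatite: 0.13 × 0.41 × 0.78 × 0.30 = 0.012472
Posterior odds = 0.0052166 / 0.012472 ≈ 0.418.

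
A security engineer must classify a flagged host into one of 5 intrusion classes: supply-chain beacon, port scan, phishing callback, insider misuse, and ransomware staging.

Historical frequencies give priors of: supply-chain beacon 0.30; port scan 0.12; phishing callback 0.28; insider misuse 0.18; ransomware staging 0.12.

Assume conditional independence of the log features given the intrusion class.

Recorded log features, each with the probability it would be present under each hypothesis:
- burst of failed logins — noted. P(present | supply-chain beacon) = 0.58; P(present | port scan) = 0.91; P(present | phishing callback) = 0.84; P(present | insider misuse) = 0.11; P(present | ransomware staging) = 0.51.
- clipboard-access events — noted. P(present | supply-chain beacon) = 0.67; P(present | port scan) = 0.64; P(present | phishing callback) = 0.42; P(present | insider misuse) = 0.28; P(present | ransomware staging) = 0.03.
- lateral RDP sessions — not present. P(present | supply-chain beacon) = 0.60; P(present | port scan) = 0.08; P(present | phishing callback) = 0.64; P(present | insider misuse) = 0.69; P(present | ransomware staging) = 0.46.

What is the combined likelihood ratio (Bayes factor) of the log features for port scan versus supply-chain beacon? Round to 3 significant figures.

3.45

The Bayes factor is the ratio of the joint likelihoods of the log feature pattern under the two hypotheses (using 1 − P(present | H) for each absent log feature).
  port scan: 0.91 × 0.64 × (1 − 0.08) = 0.53581
  supply-chain beacon: 0.58 × 0.67 × (1 − 0.60) = 0.15544
Bayes factor = 0.53581 / 0.15544 ≈ 3.45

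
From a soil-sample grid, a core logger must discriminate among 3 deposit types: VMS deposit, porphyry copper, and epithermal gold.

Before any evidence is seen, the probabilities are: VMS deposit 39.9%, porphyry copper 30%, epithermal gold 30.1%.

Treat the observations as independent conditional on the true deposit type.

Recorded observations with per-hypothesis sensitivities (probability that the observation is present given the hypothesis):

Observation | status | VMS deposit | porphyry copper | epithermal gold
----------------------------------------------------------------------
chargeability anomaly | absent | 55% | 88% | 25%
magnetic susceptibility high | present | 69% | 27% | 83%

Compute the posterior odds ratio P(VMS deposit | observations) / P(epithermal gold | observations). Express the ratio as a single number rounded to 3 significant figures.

The normalizing constant cancels in an odds ratio, so compute prior × likelihood for the two hypotheses only (using 1 − P(present | H) for each absent observation):
  VMS deposit: 0.399 × (1 − 0.55) × 0.69 = 0.12389
  epithermal gold: 0.301 × (1 − 0.25) × 0.83 = 0.18737
Odds(VMS deposit : epithermal gold) = 0.12389 / 0.18737 ≈ 0.661.

0.661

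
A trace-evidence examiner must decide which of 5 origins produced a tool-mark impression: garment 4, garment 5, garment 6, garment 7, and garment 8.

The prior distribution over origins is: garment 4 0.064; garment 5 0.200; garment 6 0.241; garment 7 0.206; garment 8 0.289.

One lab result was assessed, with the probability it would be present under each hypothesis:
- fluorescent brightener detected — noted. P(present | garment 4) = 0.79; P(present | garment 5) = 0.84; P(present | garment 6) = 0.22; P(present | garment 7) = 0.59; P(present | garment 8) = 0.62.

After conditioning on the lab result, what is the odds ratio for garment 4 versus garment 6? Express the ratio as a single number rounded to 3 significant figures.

Unnormalized posterior weight (prior times the lab result likelihood) for each of the two hypotheses:
  garment 4: 0.064 × 0.79 = 0.05056
  garment 6: 0.241 × 0.22 = 0.05302
Odds(garment 4 : garment 6) = 0.05056 / 0.05302 ≈ 0.954.

0.954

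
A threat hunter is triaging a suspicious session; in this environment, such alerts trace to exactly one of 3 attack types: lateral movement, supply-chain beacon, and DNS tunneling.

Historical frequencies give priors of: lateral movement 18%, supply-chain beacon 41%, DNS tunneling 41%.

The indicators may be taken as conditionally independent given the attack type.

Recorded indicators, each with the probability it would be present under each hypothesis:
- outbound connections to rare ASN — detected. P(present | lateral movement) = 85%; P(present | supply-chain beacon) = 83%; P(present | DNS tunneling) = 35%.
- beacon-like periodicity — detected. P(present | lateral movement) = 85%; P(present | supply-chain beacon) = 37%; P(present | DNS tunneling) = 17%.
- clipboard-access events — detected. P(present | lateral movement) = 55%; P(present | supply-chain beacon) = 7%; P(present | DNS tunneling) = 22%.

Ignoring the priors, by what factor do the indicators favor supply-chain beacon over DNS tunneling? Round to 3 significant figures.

1.64

The Bayes factor is the ratio of the joint likelihoods of the indicator pattern under the two hypotheses.
  supply-chain beacon: 0.83 × 0.37 × 0.07 = 0.021497
  DNS tunneling: 0.35 × 0.17 × 0.22 = 0.01309
Bayes factor = 0.021497 / 0.01309 ≈ 1.64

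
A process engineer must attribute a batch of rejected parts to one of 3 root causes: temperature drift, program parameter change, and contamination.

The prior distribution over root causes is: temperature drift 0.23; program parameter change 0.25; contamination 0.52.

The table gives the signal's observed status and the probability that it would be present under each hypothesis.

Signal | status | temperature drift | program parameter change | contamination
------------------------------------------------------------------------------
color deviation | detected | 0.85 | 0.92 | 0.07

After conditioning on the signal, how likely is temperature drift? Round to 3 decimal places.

0.423

Multiply each prior by the likelihood of the signal:
  temperature drift: 0.23 × 0.85 = 0.1955
  program parameter change: 0.25 × 0.92 = 0.23
  contamination: 0.52 × 0.07 = 0.0364
Marginal likelihood of the evidence = 0.4619.
P(temperature drift | evidence) = 0.1955 / 0.4619 ≈ 0.423.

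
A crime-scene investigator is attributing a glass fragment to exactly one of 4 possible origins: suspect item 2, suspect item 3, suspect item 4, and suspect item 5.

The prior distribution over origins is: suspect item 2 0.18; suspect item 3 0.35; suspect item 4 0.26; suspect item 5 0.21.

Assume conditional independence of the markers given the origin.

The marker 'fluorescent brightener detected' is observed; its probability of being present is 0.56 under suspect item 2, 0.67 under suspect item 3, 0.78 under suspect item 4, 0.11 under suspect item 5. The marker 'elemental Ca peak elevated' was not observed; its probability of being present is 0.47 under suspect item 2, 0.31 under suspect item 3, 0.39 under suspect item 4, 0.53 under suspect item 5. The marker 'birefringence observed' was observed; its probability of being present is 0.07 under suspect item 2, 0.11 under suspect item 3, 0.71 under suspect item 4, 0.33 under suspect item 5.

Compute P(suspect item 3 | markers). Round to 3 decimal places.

For each hypothesis, the unnormalized posterior weight is prior × product of the marker likelihoods (using 1 − P(present | H) for each absent marker):
  suspect item 2: 0.18 × 0.56 × (1 − 0.47) × 0.07 = 0.0037397
  suspect item 3: 0.35 × 0.67 × (1 − 0.31) × 0.11 = 0.017799
  suspect item 4: 0.26 × 0.78 × (1 − 0.39) × 0.71 = 0.087833
  suspect item 5: 0.21 × 0.11 × (1 − 0.53) × 0.33 = 0.0035828
Marginal likelihood of the evidence = 0.11295.
P(suspect item 3 | evidence) = 0.017799 / 0.11295 ≈ 0.158.

0.158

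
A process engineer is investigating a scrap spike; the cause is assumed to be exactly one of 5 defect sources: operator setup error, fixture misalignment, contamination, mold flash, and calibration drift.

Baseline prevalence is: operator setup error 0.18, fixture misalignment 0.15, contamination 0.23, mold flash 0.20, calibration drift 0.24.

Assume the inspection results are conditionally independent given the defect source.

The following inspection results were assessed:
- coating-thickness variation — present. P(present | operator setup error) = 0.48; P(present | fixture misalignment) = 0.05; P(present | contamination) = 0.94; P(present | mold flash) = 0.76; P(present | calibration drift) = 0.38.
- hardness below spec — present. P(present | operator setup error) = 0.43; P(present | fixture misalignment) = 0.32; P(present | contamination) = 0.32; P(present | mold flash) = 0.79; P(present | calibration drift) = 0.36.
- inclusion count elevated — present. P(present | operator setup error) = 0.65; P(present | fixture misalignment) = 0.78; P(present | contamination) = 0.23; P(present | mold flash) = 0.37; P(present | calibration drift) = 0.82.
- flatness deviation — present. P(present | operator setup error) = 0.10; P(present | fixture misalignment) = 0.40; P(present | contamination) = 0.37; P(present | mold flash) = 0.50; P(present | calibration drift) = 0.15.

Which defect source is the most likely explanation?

mold flash

By Bayes' rule with conditional independence, the unnormalized weight for each hypothesis is prior × ∏ likelihoods:
  operator setup error: 0.18 × 0.48 × 0.43 × 0.65 × 0.10 = 0.0024149
  fixture misalignment: 0.15 × 0.05 × 0.32 × 0.78 × 0.40 = 0.0007488
  contamination: 0.23 × 0.94 × 0.32 × 0.23 × 0.37 = 0.0058876
  mold flash: 0.20 × 0.76 × 0.79 × 0.37 × 0.50 = 0.022215
  calibration drift: 0.24 × 0.38 × 0.36 × 0.82 × 0.15 = 0.0040383
Normalizing constant Z = 0.0024149 + 0.0007488 + 0.0058876 + 0.022215 + 0.0040383 = 0.035304.
P(operator setup error | evidence) ≈ 0.0024149 / 0.035304 ≈ 0.068
P(fixture misalignment | evidence) ≈ 0.0007488 / 0.035304 ≈ 0.021
P(contamination | evidence) ≈ 0.0058876 / 0.035304 ≈ 0.167
P(mold flash | evidence) ≈ 0.022215 / 0.035304 ≈ 0.629
P(calibration drift | evidence) ≈ 0.0040383 / 0.035304 ≈ 0.114
The largest is 0.629, so mold flash is most probable.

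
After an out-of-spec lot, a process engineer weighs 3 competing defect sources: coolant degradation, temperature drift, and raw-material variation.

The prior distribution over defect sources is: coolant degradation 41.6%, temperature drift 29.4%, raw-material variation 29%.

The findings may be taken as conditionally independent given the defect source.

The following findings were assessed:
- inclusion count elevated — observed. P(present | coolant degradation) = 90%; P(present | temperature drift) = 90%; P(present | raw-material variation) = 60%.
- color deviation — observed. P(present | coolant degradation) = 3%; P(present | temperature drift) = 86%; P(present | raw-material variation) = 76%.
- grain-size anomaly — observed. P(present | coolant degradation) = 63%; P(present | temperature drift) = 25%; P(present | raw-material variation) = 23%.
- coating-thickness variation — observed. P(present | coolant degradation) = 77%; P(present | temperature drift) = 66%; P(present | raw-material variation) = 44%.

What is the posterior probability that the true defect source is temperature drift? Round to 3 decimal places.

0.666

By Bayes' rule with conditional independence, the unnormalized weight for each hypothesis is prior × ∏ likelihoods:
  coolant degradation: 0.416 × 0.90 × 0.03 × 0.63 × 0.77 = 0.0054486
  temperature drift: 0.294 × 0.90 × 0.86 × 0.25 × 0.66 = 0.037547
  raw-material variation: 0.290 × 0.60 × 0.76 × 0.23 × 0.44 = 0.013383
The unnormalized weights sum to 0.056378.
P(temperature drift | evidence) = 0.037547 / 0.056378 ≈ 0.666.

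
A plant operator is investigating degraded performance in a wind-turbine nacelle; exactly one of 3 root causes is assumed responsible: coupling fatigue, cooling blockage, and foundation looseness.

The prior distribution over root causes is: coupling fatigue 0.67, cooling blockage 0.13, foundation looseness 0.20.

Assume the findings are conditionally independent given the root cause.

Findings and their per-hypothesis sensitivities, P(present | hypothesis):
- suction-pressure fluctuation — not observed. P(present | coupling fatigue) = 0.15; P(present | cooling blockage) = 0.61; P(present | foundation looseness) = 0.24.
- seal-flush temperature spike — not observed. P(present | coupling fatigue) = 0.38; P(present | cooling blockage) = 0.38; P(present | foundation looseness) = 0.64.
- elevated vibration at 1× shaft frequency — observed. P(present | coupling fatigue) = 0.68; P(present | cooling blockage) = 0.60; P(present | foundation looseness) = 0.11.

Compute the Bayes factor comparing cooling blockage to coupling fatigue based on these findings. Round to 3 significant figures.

0.405

Take the product of per-finding likelihoods under each hypothesis (using 1 − P(present | H) for each absent finding), then divide.
  cooling blockage: (1 − 0.61) × (1 − 0.38) × 0.60 = 0.14508
  coupling fatigue: (1 − 0.15) × (1 − 0.38) × 0.68 = 0.35836
Bayes factor = 0.14508 / 0.35836 ≈ 0.405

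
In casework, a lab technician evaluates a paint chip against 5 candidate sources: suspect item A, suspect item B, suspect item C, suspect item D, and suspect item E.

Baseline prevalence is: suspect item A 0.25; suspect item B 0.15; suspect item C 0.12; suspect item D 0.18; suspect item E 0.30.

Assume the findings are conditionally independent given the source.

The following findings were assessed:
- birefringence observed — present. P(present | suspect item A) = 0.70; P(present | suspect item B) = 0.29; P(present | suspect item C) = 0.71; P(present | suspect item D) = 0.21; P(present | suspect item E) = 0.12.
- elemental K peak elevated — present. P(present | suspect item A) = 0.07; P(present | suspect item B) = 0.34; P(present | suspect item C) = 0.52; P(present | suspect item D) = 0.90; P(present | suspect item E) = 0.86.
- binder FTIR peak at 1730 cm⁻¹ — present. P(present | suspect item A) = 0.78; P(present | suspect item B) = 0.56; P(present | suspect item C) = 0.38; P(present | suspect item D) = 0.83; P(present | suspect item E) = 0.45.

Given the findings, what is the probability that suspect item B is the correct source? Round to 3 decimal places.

For each hypothesis, the unnormalized posterior weight is prior × product of the finding likelihoods:
  suspect item A: 0.25 × 0.70 × 0.07 × 0.78 = 0.009555
  suspect item B: 0.15 × 0.29 × 0.34 × 0.56 = 0.0082824
  suspect item C: 0.12 × 0.71 × 0.52 × 0.38 = 0.016836
  suspect item D: 0.18 × 0.21 × 0.90 × 0.83 = 0.028237
  suspect item E: 0.30 × 0.12 × 0.86 × 0.45 = 0.013932
The unnormalized weights sum to 0.076842.
P(suspect item B | evidence) = 0.0082824 / 0.076842 ≈ 0.108.

0.108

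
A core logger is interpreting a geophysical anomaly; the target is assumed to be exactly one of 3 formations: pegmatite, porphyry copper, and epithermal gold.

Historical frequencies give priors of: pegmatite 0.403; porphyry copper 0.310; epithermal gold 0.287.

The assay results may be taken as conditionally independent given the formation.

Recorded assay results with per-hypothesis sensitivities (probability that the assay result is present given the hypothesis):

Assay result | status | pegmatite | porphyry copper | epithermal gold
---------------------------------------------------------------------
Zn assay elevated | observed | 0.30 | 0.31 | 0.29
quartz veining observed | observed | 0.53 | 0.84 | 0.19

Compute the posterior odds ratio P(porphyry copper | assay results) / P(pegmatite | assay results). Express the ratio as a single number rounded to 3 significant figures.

The normalizing constant cancels in an odds ratio, so compute prior × likelihood for the two hypotheses only:
  porphyry copper: 0.310 × 0.31 × 0.84 = 0.080724
  pegmatite: 0.403 × 0.30 × 0.53 = 0.064077
Odds(porphyry copper : pegmatite) = 0.080724 / 0.064077 ≈ 1.26.

1.26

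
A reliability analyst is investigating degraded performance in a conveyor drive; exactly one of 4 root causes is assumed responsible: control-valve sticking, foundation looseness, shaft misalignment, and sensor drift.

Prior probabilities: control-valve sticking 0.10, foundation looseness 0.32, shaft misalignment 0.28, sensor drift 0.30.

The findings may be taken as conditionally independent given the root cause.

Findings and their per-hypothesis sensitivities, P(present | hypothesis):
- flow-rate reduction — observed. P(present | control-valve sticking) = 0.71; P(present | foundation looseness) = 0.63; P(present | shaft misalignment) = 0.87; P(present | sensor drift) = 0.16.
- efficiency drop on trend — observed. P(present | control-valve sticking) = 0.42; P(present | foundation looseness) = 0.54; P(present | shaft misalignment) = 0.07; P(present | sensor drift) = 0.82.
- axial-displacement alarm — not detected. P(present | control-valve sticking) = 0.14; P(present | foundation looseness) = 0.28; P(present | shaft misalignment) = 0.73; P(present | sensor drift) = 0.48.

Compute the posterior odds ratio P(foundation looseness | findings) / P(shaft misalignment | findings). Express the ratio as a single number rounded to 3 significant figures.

17.0

Unnormalized posterior weight (prior times the finding likelihoods) for each of the two hypotheses (using 1 − P(present | H) for each absent finding):
  foundation looseness: 0.32 × 0.63 × 0.54 × (1 − 0.28) = 0.078382
  shaft misalignment: 0.28 × 0.87 × 0.07 × (1 − 0.73) = 0.004604
Odds(foundation looseness : shaft misalignment) = 0.078382 / 0.004604 ≈ 17.0.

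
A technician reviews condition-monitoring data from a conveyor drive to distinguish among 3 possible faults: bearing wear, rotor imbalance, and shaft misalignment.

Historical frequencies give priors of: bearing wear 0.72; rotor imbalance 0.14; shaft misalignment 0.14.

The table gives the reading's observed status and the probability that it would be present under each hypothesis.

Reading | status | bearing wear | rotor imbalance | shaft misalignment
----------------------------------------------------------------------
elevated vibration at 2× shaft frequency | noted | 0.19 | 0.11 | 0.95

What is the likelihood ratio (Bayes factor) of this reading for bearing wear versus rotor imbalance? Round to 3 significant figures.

The Bayes factor is the ratio of the two likelihoods.
  bearing wear: 0.19
  rotor imbalance: 0.11
Bayes factor = 0.19 / 0.11 ≈ 1.73

1.73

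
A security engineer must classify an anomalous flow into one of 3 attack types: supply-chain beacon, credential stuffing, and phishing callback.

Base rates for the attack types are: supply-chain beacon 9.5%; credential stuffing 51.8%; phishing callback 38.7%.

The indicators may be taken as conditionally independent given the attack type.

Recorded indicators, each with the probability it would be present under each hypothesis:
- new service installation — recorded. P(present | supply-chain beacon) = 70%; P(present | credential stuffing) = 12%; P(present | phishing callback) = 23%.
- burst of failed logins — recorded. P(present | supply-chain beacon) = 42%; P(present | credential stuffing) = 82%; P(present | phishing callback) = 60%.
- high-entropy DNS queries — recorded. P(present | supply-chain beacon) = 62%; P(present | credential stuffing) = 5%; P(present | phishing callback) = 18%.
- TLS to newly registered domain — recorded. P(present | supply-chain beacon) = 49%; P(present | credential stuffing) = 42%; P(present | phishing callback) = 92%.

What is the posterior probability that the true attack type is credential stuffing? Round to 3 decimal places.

For each hypothesis, the unnormalized posterior weight is prior × product of the indicator likelihoods:
  supply-chain beacon: 0.095 × 0.70 × 0.42 × 0.62 × 0.49 = 0.0084851
  credential stuffing: 0.518 × 0.12 × 0.82 × 0.05 × 0.42 = 0.0010704
  phishing callback: 0.387 × 0.23 × 0.60 × 0.18 × 0.92 = 0.008844
Marginal likelihood of the evidence = 0.0184.
P(credential stuffing | evidence) = 0.0010704 / 0.0184 ≈ 0.058.

0.058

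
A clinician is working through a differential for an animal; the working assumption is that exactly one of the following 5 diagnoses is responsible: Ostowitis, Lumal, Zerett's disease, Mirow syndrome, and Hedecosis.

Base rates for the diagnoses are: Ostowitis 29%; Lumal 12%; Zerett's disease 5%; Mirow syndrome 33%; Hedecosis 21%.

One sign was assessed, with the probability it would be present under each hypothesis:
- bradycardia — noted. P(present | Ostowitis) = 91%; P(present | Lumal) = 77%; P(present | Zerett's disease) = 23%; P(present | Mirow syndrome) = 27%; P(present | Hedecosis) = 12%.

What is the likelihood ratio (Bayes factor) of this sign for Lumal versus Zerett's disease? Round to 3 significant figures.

Likelihood of this sign under each hypothesis:
  Lumal: 0.77
  Zerett's disease: 0.23
Bayes factor = 0.77 / 0.23 ≈ 3.35

3.35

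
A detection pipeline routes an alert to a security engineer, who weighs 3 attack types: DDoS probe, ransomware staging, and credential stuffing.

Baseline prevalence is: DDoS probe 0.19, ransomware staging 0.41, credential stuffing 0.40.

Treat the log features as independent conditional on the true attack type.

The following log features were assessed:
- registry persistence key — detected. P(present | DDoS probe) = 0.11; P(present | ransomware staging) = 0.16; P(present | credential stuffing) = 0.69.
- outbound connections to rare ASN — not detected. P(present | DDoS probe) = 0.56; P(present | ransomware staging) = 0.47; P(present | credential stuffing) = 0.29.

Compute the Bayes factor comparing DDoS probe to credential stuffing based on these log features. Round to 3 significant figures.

0.0988

Joint likelihood of the log feature pattern under each hypothesis (using 1 − P(present | H) for each absent log feature):
  DDoS probe: 0.11 × (1 − 0.56) = 0.0484
  credential stuffing: 0.69 × (1 − 0.29) = 0.4899
Bayes factor = 0.0484 / 0.4899 ≈ 0.0988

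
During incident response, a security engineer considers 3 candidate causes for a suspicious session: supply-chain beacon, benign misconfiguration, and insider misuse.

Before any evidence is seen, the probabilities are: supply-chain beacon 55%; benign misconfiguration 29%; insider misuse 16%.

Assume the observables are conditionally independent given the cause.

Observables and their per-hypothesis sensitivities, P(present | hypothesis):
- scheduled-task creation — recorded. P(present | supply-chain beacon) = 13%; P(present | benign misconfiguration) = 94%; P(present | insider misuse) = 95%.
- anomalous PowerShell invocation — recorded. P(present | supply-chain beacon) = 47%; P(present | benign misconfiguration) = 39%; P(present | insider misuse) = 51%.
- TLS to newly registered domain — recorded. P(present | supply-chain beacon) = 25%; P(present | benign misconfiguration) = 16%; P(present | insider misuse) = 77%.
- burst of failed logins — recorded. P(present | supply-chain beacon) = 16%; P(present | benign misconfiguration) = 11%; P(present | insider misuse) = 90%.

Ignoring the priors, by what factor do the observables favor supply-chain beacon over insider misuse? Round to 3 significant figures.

The Bayes factor is the ratio of the joint likelihoods of the observable pattern under the two hypotheses.
  supply-chain beacon: 0.13 × 0.47 × 0.25 × 0.16 = 0.002444
  insider misuse: 0.95 × 0.51 × 0.77 × 0.90 = 0.33576
Bayes factor = 0.002444 / 0.33576 ≈ 0.00728

0.00728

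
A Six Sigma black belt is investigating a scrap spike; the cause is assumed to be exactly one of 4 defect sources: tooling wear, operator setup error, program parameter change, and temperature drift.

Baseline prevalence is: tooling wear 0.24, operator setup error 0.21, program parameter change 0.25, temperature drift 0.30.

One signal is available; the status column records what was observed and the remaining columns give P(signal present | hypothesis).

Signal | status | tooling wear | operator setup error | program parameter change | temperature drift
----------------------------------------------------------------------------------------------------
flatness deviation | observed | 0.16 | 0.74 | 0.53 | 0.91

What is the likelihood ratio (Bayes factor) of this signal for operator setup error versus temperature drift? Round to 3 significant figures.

The Bayes factor is the ratio of the two likelihoods.
  operator setup error: 0.74
  temperature drift: 0.91
Bayes factor = 0.74 / 0.91 ≈ 0.813

0.813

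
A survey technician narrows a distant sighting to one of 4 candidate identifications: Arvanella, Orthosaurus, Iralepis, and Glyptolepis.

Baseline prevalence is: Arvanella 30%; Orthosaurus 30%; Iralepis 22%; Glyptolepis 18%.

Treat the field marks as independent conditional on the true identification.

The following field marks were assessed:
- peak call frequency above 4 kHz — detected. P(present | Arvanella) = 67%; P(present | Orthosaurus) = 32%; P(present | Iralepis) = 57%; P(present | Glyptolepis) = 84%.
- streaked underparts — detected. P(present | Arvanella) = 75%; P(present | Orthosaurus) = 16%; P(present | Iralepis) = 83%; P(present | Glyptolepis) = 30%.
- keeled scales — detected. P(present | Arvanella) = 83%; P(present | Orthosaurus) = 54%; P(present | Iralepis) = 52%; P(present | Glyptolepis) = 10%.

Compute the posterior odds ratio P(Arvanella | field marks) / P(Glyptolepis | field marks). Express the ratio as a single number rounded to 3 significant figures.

27.6

Unnormalized posterior weight (prior times the field mark likelihoods) for each of the two hypotheses:
  Arvanella: 0.30 × 0.67 × 0.75 × 0.83 = 0.12512
  Glyptolepis: 0.18 × 0.84 × 0.30 × 0.10 = 0.004536
Posterior odds = 0.12512 / 0.004536 ≈ 27.6.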